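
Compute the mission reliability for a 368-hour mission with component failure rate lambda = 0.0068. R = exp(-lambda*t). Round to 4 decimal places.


lambda = 0.0068
mission_time = 368
lambda * t = 0.0068 * 368 = 2.5024
R = exp(-2.5024)
R = 0.0819

0.0819


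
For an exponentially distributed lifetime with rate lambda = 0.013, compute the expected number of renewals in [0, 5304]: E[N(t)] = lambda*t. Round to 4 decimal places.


lambda = 0.013
t = 5304
E[N(t)] = lambda * t
E[N(t)] = 0.013 * 5304
E[N(t)] = 68.952

68.952


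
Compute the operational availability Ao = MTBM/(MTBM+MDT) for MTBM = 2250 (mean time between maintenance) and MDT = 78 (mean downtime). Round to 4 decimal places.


MTBM = 2250
MDT = 78
MTBM + MDT = 2328
Ao = 2250 / 2328
Ao = 0.9665

0.9665


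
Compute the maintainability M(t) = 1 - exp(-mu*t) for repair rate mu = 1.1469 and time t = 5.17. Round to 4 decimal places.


mu = 1.1469, t = 5.17
mu * t = 1.1469 * 5.17 = 5.9295
exp(-5.9295) = 0.0027
M(t) = 1 - 0.0027
M(t) = 0.9973

0.9973


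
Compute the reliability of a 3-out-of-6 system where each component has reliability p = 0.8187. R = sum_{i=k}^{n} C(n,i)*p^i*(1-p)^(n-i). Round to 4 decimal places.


k = 3, n = 6, p = 0.8187
i=3: C(6,3)=20 * 0.8187^3 * 0.1813^3 = 0.0654
i=4: C(6,4)=15 * 0.8187^4 * 0.1813^2 = 0.2215
i=5: C(6,5)=6 * 0.8187^5 * 0.1813^1 = 0.4001
i=6: C(6,6)=1 * 0.8187^6 * 0.1813^0 = 0.3011
R = sum of terms = 0.9881

0.9881


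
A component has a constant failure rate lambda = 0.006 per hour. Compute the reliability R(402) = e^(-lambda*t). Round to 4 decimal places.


lambda = 0.006
t = 402
lambda * t = 2.412
R(t) = e^(-2.412)
R(t) = 0.0896

0.0896


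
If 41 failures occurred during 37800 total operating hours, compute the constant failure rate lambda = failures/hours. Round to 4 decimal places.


failures = 41
total_hours = 37800
lambda = 41 / 37800
lambda = 0.0011

0.0011


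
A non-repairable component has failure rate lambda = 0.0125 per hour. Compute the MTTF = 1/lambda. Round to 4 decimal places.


lambda = 0.0125
MTTF = 1 / 0.0125
MTTF = 80.0

80.0


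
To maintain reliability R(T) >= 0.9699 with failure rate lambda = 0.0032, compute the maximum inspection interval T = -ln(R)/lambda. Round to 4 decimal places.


R_target = 0.9699
lambda = 0.0032
-ln(0.9699) = 0.0306
T = 0.0306 / 0.0032
T = 9.5507

9.5507


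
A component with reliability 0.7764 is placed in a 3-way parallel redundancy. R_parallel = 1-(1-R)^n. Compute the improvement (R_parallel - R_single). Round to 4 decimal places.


R_single = 0.7764, n = 3
1 - R_single = 0.2236
(1 - R_single)^n = 0.2236^3 = 0.0112
R_parallel = 1 - 0.0112 = 0.9888
Improvement = 0.9888 - 0.7764
Improvement = 0.2124

0.2124


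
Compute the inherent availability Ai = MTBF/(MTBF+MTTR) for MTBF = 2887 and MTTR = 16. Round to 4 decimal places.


MTBF = 2887
MTTR = 16
MTBF + MTTR = 2903
Ai = 2887 / 2903
Ai = 0.9945

0.9945


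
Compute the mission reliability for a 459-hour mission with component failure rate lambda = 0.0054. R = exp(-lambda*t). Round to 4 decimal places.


lambda = 0.0054
mission_time = 459
lambda * t = 0.0054 * 459 = 2.4786
R = exp(-2.4786)
R = 0.0839

0.0839


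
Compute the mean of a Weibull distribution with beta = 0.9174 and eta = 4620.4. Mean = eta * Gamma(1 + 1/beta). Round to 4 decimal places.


beta = 0.9174, eta = 4620.4
1/beta = 1.09
1 + 1/beta = 2.09
Gamma(2.09) = 1.0415
Mean = 4620.4 * 1.0415
Mean = 4812.0049

4812.0049


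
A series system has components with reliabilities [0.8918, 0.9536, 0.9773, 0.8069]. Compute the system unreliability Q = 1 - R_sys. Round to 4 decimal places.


Components: [0.8918, 0.9536, 0.9773, 0.8069]
After component 1: product = 0.8918
After component 2: product = 0.8504
After component 3: product = 0.8311
After component 4: product = 0.6706
R_sys = 0.6706
Q = 1 - 0.6706 = 0.3294

0.3294


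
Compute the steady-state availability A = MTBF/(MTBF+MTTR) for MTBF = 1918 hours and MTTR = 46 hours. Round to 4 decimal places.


MTBF = 1918
MTTR = 46
MTBF + MTTR = 1964
A = 1918 / 1964
A = 0.9766

0.9766


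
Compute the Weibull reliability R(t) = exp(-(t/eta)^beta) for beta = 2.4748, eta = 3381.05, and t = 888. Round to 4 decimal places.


beta = 2.4748, eta = 3381.05, t = 888
t/eta = 888 / 3381.05 = 0.2626
(t/eta)^beta = 0.2626^2.4748 = 0.0366
R(t) = exp(-0.0366)
R(t) = 0.9641

0.9641


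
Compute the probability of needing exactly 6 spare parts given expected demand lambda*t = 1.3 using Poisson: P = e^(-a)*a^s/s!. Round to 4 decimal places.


a = 1.3, s = 6
e^(-a) = e^(-1.3) = 0.2725
a^s = 1.3^6 = 4.8268
s! = 720
P = 0.2725 * 4.8268 / 720
P = 0.0018

0.0018


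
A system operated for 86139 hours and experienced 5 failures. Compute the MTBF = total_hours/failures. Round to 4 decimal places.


total_hours = 86139
failures = 5
MTBF = 86139 / 5
MTBF = 17227.8

17227.8


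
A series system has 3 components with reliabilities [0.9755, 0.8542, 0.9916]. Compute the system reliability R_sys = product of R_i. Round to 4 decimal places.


Components: [0.9755, 0.8542, 0.9916]
After component 1 (R=0.9755): product = 0.9755
After component 2 (R=0.8542): product = 0.8333
After component 3 (R=0.9916): product = 0.8263
R_sys = 0.8263

0.8263


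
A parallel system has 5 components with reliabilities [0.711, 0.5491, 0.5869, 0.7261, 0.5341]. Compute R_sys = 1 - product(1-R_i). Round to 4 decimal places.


Components: [0.711, 0.5491, 0.5869, 0.7261, 0.5341]
(1 - 0.711) = 0.289, running product = 0.289
(1 - 0.5491) = 0.4509, running product = 0.1303
(1 - 0.5869) = 0.4131, running product = 0.0538
(1 - 0.7261) = 0.2739, running product = 0.0147
(1 - 0.5341) = 0.4659, running product = 0.0069
Product of (1-R_i) = 0.0069
R_sys = 1 - 0.0069 = 0.9931

0.9931


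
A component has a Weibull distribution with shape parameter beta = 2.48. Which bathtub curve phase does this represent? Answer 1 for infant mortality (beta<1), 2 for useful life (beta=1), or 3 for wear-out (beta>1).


beta = 2.48
Compare beta to 1:
beta < 1 => infant mortality (phase 1)
beta = 1 => useful life (phase 2)
beta > 1 => wear-out (phase 3)
Since beta = 2.48, this is wear-out (increasing failure rate)
Phase = 3

3


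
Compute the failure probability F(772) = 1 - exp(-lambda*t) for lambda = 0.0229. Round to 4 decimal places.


lambda = 0.0229, t = 772
lambda * t = 17.6788
exp(-17.6788) = 0.0
F(t) = 1 - 0.0
F(t) = 1.0

1.0


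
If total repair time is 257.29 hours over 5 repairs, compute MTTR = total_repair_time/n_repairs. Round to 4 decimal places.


total_repair_time = 257.29
n_repairs = 5
MTTR = 257.29 / 5
MTTR = 51.458

51.458


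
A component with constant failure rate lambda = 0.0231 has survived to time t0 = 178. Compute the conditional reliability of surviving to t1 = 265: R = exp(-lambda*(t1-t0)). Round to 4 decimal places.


lambda = 0.0231
t0 = 178, t1 = 265
t1 - t0 = 87
lambda * (t1-t0) = 0.0231 * 87 = 2.0097
R = exp(-2.0097)
R = 0.134

0.134


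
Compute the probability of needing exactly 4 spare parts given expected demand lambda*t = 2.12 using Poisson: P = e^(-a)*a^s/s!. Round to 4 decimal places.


a = 2.12, s = 4
e^(-a) = e^(-2.12) = 0.12
a^s = 2.12^4 = 20.1996
s! = 24
P = 0.12 * 20.1996 / 24
P = 0.101

0.101


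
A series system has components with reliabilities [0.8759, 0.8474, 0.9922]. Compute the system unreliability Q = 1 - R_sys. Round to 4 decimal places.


Components: [0.8759, 0.8474, 0.9922]
After component 1: product = 0.8759
After component 2: product = 0.7422
After component 3: product = 0.7364
R_sys = 0.7364
Q = 1 - 0.7364 = 0.2636

0.2636


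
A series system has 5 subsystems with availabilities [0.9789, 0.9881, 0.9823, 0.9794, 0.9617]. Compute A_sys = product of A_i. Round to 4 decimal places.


Subsystems: [0.9789, 0.9881, 0.9823, 0.9794, 0.9617]
After subsystem 1 (A=0.9789): product = 0.9789
After subsystem 2 (A=0.9881): product = 0.9673
After subsystem 3 (A=0.9823): product = 0.9501
After subsystem 4 (A=0.9794): product = 0.9306
After subsystem 5 (A=0.9617): product = 0.8949
A_sys = 0.8949

0.8949


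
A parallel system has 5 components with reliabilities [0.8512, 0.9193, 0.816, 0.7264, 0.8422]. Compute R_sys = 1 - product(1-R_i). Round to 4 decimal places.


Components: [0.8512, 0.9193, 0.816, 0.7264, 0.8422]
(1 - 0.8512) = 0.1488, running product = 0.1488
(1 - 0.9193) = 0.0807, running product = 0.012
(1 - 0.816) = 0.184, running product = 0.0022
(1 - 0.7264) = 0.2736, running product = 0.0006
(1 - 0.8422) = 0.1578, running product = 0.0001
Product of (1-R_i) = 0.0001
R_sys = 1 - 0.0001 = 0.9999

0.9999


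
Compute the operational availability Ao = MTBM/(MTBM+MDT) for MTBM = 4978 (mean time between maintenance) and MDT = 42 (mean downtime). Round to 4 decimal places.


MTBM = 4978
MDT = 42
MTBM + MDT = 5020
Ao = 4978 / 5020
Ao = 0.9916

0.9916


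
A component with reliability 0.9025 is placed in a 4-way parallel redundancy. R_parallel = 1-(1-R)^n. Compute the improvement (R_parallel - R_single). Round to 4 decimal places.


R_single = 0.9025, n = 4
1 - R_single = 0.0975
(1 - R_single)^n = 0.0975^4 = 0.0001
R_parallel = 1 - 0.0001 = 0.9999
Improvement = 0.9999 - 0.9025
Improvement = 0.0974

0.0974


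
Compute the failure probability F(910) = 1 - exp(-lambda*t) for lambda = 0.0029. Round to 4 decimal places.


lambda = 0.0029, t = 910
lambda * t = 2.639
exp(-2.639) = 0.0714
F(t) = 1 - 0.0714
F(t) = 0.9286

0.9286


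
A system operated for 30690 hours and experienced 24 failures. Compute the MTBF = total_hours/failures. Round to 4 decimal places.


total_hours = 30690
failures = 24
MTBF = 30690 / 24
MTBF = 1278.75

1278.75


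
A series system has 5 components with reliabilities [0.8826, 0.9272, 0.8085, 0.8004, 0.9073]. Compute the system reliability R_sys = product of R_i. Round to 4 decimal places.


Components: [0.8826, 0.9272, 0.8085, 0.8004, 0.9073]
After component 1 (R=0.8826): product = 0.8826
After component 2 (R=0.9272): product = 0.8183
After component 3 (R=0.8085): product = 0.6616
After component 4 (R=0.8004): product = 0.5296
After component 5 (R=0.9073): product = 0.4805
R_sys = 0.4805

0.4805


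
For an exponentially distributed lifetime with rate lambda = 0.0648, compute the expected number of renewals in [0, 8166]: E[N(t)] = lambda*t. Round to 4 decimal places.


lambda = 0.0648
t = 8166
E[N(t)] = lambda * t
E[N(t)] = 0.0648 * 8166
E[N(t)] = 529.1568

529.1568


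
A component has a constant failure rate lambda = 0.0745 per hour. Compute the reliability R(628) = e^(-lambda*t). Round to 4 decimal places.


lambda = 0.0745
t = 628
lambda * t = 46.786
R(t) = e^(-46.786)
R(t) = 0.0

0.0


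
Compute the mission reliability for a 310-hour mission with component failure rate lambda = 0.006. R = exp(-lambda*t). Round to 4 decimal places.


lambda = 0.006
mission_time = 310
lambda * t = 0.006 * 310 = 1.86
R = exp(-1.86)
R = 0.1557

0.1557


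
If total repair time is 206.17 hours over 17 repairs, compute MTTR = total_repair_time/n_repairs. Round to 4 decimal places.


total_repair_time = 206.17
n_repairs = 17
MTTR = 206.17 / 17
MTTR = 12.1276

12.1276


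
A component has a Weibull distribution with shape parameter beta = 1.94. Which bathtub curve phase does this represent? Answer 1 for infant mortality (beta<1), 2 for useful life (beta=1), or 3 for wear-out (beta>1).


beta = 1.94
Compare beta to 1:
beta < 1 => infant mortality (phase 1)
beta = 1 => useful life (phase 2)
beta > 1 => wear-out (phase 3)
Since beta = 1.94, this is wear-out (increasing failure rate)
Phase = 3

3


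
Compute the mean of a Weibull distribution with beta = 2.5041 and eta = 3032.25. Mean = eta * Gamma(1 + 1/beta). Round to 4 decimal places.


beta = 2.5041, eta = 3032.25
1/beta = 0.3993
1 + 1/beta = 1.3993
Gamma(1.3993) = 0.8873
Mean = 3032.25 * 0.8873
Mean = 2690.5145

2690.5145


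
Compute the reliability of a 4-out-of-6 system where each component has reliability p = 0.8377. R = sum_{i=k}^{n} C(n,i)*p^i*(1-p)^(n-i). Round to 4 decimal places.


k = 4, n = 6, p = 0.8377
i=4: C(6,4)=15 * 0.8377^4 * 0.1623^2 = 0.1946
i=5: C(6,5)=6 * 0.8377^5 * 0.1623^1 = 0.4017
i=6: C(6,6)=1 * 0.8377^6 * 0.1623^0 = 0.3456
R = sum of terms = 0.9418

0.9418


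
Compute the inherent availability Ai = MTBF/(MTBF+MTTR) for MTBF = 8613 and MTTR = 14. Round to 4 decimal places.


MTBF = 8613
MTTR = 14
MTBF + MTTR = 8627
Ai = 8613 / 8627
Ai = 0.9984

0.9984


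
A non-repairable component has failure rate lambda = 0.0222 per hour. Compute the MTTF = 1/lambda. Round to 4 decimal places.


lambda = 0.0222
MTTF = 1 / 0.0222
MTTF = 45.045

45.045


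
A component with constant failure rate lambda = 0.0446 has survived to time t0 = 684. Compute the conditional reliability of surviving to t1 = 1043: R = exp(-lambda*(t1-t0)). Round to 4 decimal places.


lambda = 0.0446
t0 = 684, t1 = 1043
t1 - t0 = 359
lambda * (t1-t0) = 0.0446 * 359 = 16.0114
R = exp(-16.0114)
R = 0.0

0.0


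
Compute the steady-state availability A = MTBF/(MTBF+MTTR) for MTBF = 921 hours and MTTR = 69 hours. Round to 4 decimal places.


MTBF = 921
MTTR = 69
MTBF + MTTR = 990
A = 921 / 990
A = 0.9303

0.9303


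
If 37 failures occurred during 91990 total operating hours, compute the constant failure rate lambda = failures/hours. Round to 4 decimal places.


failures = 37
total_hours = 91990
lambda = 37 / 91990
lambda = 0.0004

0.0004


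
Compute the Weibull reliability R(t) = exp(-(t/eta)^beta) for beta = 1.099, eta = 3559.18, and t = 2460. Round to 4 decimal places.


beta = 1.099, eta = 3559.18, t = 2460
t/eta = 2460 / 3559.18 = 0.6912
(t/eta)^beta = 0.6912^1.099 = 0.6664
R(t) = exp(-0.6664)
R(t) = 0.5136

0.5136


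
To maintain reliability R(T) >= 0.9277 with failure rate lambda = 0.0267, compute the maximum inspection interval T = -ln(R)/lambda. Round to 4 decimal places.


R_target = 0.9277
lambda = 0.0267
-ln(0.9277) = 0.075
T = 0.075 / 0.0267
T = 2.8107

2.8107


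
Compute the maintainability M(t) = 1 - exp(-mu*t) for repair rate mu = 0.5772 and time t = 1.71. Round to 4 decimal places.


mu = 0.5772, t = 1.71
mu * t = 0.5772 * 1.71 = 0.987
exp(-0.987) = 0.3727
M(t) = 1 - 0.3727
M(t) = 0.6273

0.6273


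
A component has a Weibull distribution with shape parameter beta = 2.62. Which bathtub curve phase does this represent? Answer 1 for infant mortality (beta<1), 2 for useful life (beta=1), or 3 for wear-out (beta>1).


beta = 2.62
Compare beta to 1:
beta < 1 => infant mortality (phase 1)
beta = 1 => useful life (phase 2)
beta > 1 => wear-out (phase 3)
Since beta = 2.62, this is wear-out (increasing failure rate)
Phase = 3

3


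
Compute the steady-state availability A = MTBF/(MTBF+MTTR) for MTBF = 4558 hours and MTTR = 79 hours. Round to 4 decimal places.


MTBF = 4558
MTTR = 79
MTBF + MTTR = 4637
A = 4558 / 4637
A = 0.983

0.983


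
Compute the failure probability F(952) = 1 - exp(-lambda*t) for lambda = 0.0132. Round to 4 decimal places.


lambda = 0.0132, t = 952
lambda * t = 12.5664
exp(-12.5664) = 0.0
F(t) = 1 - 0.0
F(t) = 1.0

1.0


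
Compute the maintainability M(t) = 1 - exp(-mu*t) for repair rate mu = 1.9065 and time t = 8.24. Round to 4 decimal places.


mu = 1.9065, t = 8.24
mu * t = 1.9065 * 8.24 = 15.7096
exp(-15.7096) = 0.0
M(t) = 1 - 0.0
M(t) = 1.0

1.0


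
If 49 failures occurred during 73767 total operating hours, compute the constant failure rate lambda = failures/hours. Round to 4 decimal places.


failures = 49
total_hours = 73767
lambda = 49 / 73767
lambda = 0.0007

0.0007


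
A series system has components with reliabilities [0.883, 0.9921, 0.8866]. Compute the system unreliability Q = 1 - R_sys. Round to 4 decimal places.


Components: [0.883, 0.9921, 0.8866]
After component 1: product = 0.883
After component 2: product = 0.876
After component 3: product = 0.7767
R_sys = 0.7767
Q = 1 - 0.7767 = 0.2233

0.2233


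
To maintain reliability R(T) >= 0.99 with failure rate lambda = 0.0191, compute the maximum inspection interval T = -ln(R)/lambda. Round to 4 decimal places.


R_target = 0.99
lambda = 0.0191
-ln(0.99) = 0.0101
T = 0.0101 / 0.0191
T = 0.5262

0.5262


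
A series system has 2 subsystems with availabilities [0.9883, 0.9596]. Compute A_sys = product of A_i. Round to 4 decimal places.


Subsystems: [0.9883, 0.9596]
After subsystem 1 (A=0.9883): product = 0.9883
After subsystem 2 (A=0.9596): product = 0.9484
A_sys = 0.9484

0.9484


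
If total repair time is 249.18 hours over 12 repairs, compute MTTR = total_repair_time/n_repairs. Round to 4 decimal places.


total_repair_time = 249.18
n_repairs = 12
MTTR = 249.18 / 12
MTTR = 20.765

20.765


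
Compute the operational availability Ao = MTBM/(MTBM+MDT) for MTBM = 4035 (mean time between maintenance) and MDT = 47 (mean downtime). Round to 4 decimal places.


MTBM = 4035
MDT = 47
MTBM + MDT = 4082
Ao = 4035 / 4082
Ao = 0.9885

0.9885


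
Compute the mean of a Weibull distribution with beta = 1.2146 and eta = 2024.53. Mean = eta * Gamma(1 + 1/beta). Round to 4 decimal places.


beta = 1.2146, eta = 2024.53
1/beta = 0.8233
1 + 1/beta = 1.8233
Gamma(1.8233) = 0.9378
Mean = 2024.53 * 0.9378
Mean = 1898.5641

1898.5641


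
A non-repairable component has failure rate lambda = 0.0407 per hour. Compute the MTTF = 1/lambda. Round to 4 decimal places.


lambda = 0.0407
MTTF = 1 / 0.0407
MTTF = 24.57

24.57


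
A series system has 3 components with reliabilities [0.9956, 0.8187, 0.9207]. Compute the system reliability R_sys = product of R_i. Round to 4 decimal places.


Components: [0.9956, 0.8187, 0.9207]
After component 1 (R=0.9956): product = 0.9956
After component 2 (R=0.8187): product = 0.8151
After component 3 (R=0.9207): product = 0.7505
R_sys = 0.7505

0.7505


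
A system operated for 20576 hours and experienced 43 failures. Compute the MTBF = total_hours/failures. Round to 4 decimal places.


total_hours = 20576
failures = 43
MTBF = 20576 / 43
MTBF = 478.5116

478.5116


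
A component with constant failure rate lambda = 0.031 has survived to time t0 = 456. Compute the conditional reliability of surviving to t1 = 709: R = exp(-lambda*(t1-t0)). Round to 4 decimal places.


lambda = 0.031
t0 = 456, t1 = 709
t1 - t0 = 253
lambda * (t1-t0) = 0.031 * 253 = 7.843
R = exp(-7.843)
R = 0.0004

0.0004


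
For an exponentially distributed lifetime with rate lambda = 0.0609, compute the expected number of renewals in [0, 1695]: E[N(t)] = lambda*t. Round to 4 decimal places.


lambda = 0.0609
t = 1695
E[N(t)] = lambda * t
E[N(t)] = 0.0609 * 1695
E[N(t)] = 103.2255

103.2255


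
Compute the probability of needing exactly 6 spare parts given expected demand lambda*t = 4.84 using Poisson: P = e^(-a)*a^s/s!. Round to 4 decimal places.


a = 4.84, s = 6
e^(-a) = e^(-4.84) = 0.0079
a^s = 4.84^6 = 12855.0026
s! = 720
P = 0.0079 * 12855.0026 / 720
P = 0.1412

0.1412


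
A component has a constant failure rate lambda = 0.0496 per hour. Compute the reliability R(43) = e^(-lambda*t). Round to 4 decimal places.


lambda = 0.0496
t = 43
lambda * t = 2.1328
R(t) = e^(-2.1328)
R(t) = 0.1185

0.1185


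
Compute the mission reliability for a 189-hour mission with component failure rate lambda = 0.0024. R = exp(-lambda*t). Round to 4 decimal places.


lambda = 0.0024
mission_time = 189
lambda * t = 0.0024 * 189 = 0.4536
R = exp(-0.4536)
R = 0.6353

0.6353


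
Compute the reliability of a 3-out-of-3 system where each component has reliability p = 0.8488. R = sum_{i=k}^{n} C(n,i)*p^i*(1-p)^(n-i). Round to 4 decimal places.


k = 3, n = 3, p = 0.8488
i=3: C(3,3)=1 * 0.8488^3 * 0.1512^0 = 0.6115
R = sum of terms = 0.6115

0.6115


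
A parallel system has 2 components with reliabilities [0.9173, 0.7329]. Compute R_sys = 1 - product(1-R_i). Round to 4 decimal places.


Components: [0.9173, 0.7329]
(1 - 0.9173) = 0.0827, running product = 0.0827
(1 - 0.7329) = 0.2671, running product = 0.0221
Product of (1-R_i) = 0.0221
R_sys = 1 - 0.0221 = 0.9779

0.9779


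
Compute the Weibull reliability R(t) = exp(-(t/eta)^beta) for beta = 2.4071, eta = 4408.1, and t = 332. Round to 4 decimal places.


beta = 2.4071, eta = 4408.1, t = 332
t/eta = 332 / 4408.1 = 0.0753
(t/eta)^beta = 0.0753^2.4071 = 0.002
R(t) = exp(-0.002)
R(t) = 0.998

0.998


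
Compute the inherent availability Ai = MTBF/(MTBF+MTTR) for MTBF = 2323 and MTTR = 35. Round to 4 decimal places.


MTBF = 2323
MTTR = 35
MTBF + MTTR = 2358
Ai = 2323 / 2358
Ai = 0.9852

0.9852


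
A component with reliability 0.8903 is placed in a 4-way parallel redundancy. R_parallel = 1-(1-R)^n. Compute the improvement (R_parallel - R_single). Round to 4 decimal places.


R_single = 0.8903, n = 4
1 - R_single = 0.1097
(1 - R_single)^n = 0.1097^4 = 0.0001
R_parallel = 1 - 0.0001 = 0.9999
Improvement = 0.9999 - 0.8903
Improvement = 0.1096

0.1096


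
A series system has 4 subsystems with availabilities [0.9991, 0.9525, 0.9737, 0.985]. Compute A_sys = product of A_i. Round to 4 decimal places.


Subsystems: [0.9991, 0.9525, 0.9737, 0.985]
After subsystem 1 (A=0.9991): product = 0.9991
After subsystem 2 (A=0.9525): product = 0.9516
After subsystem 3 (A=0.9737): product = 0.9266
After subsystem 4 (A=0.985): product = 0.9127
A_sys = 0.9127

0.9127


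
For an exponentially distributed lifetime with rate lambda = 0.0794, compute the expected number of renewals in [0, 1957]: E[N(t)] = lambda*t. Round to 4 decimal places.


lambda = 0.0794
t = 1957
E[N(t)] = lambda * t
E[N(t)] = 0.0794 * 1957
E[N(t)] = 155.3858

155.3858


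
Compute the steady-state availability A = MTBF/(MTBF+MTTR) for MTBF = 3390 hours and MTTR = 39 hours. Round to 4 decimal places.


MTBF = 3390
MTTR = 39
MTBF + MTTR = 3429
A = 3390 / 3429
A = 0.9886

0.9886


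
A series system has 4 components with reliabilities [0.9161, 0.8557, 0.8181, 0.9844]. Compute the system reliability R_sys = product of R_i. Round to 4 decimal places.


Components: [0.9161, 0.8557, 0.8181, 0.9844]
After component 1 (R=0.9161): product = 0.9161
After component 2 (R=0.8557): product = 0.7839
After component 3 (R=0.8181): product = 0.6413
After component 4 (R=0.9844): product = 0.6313
R_sys = 0.6313

0.6313


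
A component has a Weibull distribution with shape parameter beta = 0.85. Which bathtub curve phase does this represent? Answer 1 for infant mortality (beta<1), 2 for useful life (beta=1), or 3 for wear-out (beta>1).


beta = 0.85
Compare beta to 1:
beta < 1 => infant mortality (phase 1)
beta = 1 => useful life (phase 2)
beta > 1 => wear-out (phase 3)
Since beta = 0.85, this is infant mortality (decreasing failure rate)
Phase = 1

1


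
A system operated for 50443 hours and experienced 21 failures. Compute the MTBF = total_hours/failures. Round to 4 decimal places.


total_hours = 50443
failures = 21
MTBF = 50443 / 21
MTBF = 2402.0476

2402.0476


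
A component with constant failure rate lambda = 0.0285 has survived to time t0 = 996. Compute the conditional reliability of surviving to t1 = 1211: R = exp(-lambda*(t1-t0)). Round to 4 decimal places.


lambda = 0.0285
t0 = 996, t1 = 1211
t1 - t0 = 215
lambda * (t1-t0) = 0.0285 * 215 = 6.1275
R = exp(-6.1275)
R = 0.0022

0.0022


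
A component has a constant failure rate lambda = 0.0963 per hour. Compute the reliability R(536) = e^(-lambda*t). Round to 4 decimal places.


lambda = 0.0963
t = 536
lambda * t = 51.6168
R(t) = e^(-51.6168)
R(t) = 0.0

0.0


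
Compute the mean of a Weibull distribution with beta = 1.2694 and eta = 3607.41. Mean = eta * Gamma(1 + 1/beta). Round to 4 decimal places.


beta = 1.2694, eta = 3607.41
1/beta = 0.7878
1 + 1/beta = 1.7878
Gamma(1.7878) = 0.9282
Mean = 3607.41 * 0.9282
Mean = 3348.3814

3348.3814


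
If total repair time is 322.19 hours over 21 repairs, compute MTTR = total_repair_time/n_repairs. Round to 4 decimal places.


total_repair_time = 322.19
n_repairs = 21
MTTR = 322.19 / 21
MTTR = 15.3424

15.3424


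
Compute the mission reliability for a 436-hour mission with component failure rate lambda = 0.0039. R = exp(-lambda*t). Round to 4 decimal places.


lambda = 0.0039
mission_time = 436
lambda * t = 0.0039 * 436 = 1.7004
R = exp(-1.7004)
R = 0.1826

0.1826


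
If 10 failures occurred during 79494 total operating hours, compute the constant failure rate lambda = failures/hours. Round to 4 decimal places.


failures = 10
total_hours = 79494
lambda = 10 / 79494
lambda = 0.0001

0.0001


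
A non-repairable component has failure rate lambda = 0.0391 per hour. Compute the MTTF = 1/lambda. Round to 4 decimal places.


lambda = 0.0391
MTTF = 1 / 0.0391
MTTF = 25.5754

25.5754


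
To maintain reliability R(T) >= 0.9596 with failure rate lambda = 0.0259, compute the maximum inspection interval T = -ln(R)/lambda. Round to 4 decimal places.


R_target = 0.9596
lambda = 0.0259
-ln(0.9596) = 0.0412
T = 0.0412 / 0.0259
T = 1.5922

1.5922


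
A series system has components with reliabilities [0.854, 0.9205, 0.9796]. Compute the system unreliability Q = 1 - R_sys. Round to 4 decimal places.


Components: [0.854, 0.9205, 0.9796]
After component 1: product = 0.854
After component 2: product = 0.7861
After component 3: product = 0.7701
R_sys = 0.7701
Q = 1 - 0.7701 = 0.2299

0.2299


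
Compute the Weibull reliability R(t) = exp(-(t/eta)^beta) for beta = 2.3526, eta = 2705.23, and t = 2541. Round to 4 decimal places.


beta = 2.3526, eta = 2705.23, t = 2541
t/eta = 2541 / 2705.23 = 0.9393
(t/eta)^beta = 0.9393^2.3526 = 0.863
R(t) = exp(-0.863)
R(t) = 0.4219

0.4219


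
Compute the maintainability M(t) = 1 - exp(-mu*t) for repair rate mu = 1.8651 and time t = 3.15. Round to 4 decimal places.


mu = 1.8651, t = 3.15
mu * t = 1.8651 * 3.15 = 5.8751
exp(-5.8751) = 0.0028
M(t) = 1 - 0.0028
M(t) = 0.9972

0.9972


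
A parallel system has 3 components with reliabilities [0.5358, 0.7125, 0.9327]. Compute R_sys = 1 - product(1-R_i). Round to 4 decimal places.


Components: [0.5358, 0.7125, 0.9327]
(1 - 0.5358) = 0.4642, running product = 0.4642
(1 - 0.7125) = 0.2875, running product = 0.1335
(1 - 0.9327) = 0.0673, running product = 0.009
Product of (1-R_i) = 0.009
R_sys = 1 - 0.009 = 0.991

0.991


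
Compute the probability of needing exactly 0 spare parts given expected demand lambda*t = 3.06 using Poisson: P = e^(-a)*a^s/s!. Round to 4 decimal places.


a = 3.06, s = 0
e^(-a) = e^(-3.06) = 0.0469
a^s = 3.06^0 = 1.0
s! = 1
P = 0.0469 * 1.0 / 1
P = 0.0469

0.0469


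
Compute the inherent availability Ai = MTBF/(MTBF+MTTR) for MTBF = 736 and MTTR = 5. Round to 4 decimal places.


MTBF = 736
MTTR = 5
MTBF + MTTR = 741
Ai = 736 / 741
Ai = 0.9933

0.9933


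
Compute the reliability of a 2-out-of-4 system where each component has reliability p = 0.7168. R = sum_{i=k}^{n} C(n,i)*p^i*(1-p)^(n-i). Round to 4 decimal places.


k = 2, n = 4, p = 0.7168
i=2: C(4,2)=6 * 0.7168^2 * 0.2832^2 = 0.2472
i=3: C(4,3)=4 * 0.7168^3 * 0.2832^1 = 0.4172
i=4: C(4,4)=1 * 0.7168^4 * 0.2832^0 = 0.264
R = sum of terms = 0.9284

0.9284


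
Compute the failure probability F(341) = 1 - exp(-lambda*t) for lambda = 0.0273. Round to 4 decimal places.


lambda = 0.0273, t = 341
lambda * t = 9.3093
exp(-9.3093) = 0.0001
F(t) = 1 - 0.0001
F(t) = 0.9999

0.9999


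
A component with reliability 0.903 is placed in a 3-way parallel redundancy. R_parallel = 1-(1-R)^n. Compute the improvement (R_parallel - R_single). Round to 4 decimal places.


R_single = 0.903, n = 3
1 - R_single = 0.097
(1 - R_single)^n = 0.097^3 = 0.0009
R_parallel = 1 - 0.0009 = 0.9991
Improvement = 0.9991 - 0.903
Improvement = 0.0961

0.0961


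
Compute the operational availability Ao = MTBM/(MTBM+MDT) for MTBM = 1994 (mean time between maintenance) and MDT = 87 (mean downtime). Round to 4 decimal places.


MTBM = 1994
MDT = 87
MTBM + MDT = 2081
Ao = 1994 / 2081
Ao = 0.9582

0.9582


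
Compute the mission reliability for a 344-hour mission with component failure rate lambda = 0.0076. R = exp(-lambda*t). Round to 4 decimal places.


lambda = 0.0076
mission_time = 344
lambda * t = 0.0076 * 344 = 2.6144
R = exp(-2.6144)
R = 0.0732

0.0732


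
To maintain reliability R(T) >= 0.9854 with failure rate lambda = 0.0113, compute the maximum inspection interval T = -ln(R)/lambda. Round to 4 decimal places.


R_target = 0.9854
lambda = 0.0113
-ln(0.9854) = 0.0147
T = 0.0147 / 0.0113
T = 1.3016

1.3016


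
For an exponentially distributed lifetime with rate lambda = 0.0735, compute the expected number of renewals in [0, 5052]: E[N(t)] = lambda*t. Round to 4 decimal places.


lambda = 0.0735
t = 5052
E[N(t)] = lambda * t
E[N(t)] = 0.0735 * 5052
E[N(t)] = 371.322

371.322


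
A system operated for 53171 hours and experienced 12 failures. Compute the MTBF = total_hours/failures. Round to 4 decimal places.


total_hours = 53171
failures = 12
MTBF = 53171 / 12
MTBF = 4430.9167

4430.9167


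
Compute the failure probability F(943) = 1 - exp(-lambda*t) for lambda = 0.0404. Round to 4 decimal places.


lambda = 0.0404, t = 943
lambda * t = 38.0972
exp(-38.0972) = 0.0
F(t) = 1 - 0.0
F(t) = 1.0

1.0


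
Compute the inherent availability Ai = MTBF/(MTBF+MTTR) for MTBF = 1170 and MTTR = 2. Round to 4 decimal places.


MTBF = 1170
MTTR = 2
MTBF + MTTR = 1172
Ai = 1170 / 1172
Ai = 0.9983

0.9983


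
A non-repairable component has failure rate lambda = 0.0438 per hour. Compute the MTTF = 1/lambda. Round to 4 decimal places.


lambda = 0.0438
MTTF = 1 / 0.0438
MTTF = 22.8311

22.8311


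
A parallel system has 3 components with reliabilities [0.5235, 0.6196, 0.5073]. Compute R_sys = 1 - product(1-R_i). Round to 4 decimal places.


Components: [0.5235, 0.6196, 0.5073]
(1 - 0.5235) = 0.4765, running product = 0.4765
(1 - 0.6196) = 0.3804, running product = 0.1813
(1 - 0.5073) = 0.4927, running product = 0.0893
Product of (1-R_i) = 0.0893
R_sys = 1 - 0.0893 = 0.9107

0.9107


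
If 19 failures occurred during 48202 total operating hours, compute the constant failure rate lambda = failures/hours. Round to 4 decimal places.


failures = 19
total_hours = 48202
lambda = 19 / 48202
lambda = 0.0004

0.0004


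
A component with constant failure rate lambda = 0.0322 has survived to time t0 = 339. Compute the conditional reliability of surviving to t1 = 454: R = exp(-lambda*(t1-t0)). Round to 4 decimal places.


lambda = 0.0322
t0 = 339, t1 = 454
t1 - t0 = 115
lambda * (t1-t0) = 0.0322 * 115 = 3.703
R = exp(-3.703)
R = 0.0246

0.0246


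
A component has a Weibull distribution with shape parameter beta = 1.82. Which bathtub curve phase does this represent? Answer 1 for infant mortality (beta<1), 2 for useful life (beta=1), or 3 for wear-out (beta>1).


beta = 1.82
Compare beta to 1:
beta < 1 => infant mortality (phase 1)
beta = 1 => useful life (phase 2)
beta > 1 => wear-out (phase 3)
Since beta = 1.82, this is wear-out (increasing failure rate)
Phase = 3

3


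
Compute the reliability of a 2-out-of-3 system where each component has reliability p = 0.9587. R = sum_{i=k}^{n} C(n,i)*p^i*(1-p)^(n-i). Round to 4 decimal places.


k = 2, n = 3, p = 0.9587
i=2: C(3,2)=3 * 0.9587^2 * 0.0413^1 = 0.1139
i=3: C(3,3)=1 * 0.9587^3 * 0.0413^0 = 0.8811
R = sum of terms = 0.995

0.995


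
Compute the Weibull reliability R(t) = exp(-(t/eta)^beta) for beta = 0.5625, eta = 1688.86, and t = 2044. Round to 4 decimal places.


beta = 0.5625, eta = 1688.86, t = 2044
t/eta = 2044 / 1688.86 = 1.2103
(t/eta)^beta = 1.2103^0.5625 = 1.1133
R(t) = exp(-1.1133)
R(t) = 0.3285

0.3285


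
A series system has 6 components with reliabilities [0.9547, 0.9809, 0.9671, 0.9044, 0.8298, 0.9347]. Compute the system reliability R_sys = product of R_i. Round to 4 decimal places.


Components: [0.9547, 0.9809, 0.9671, 0.9044, 0.8298, 0.9347]
After component 1 (R=0.9547): product = 0.9547
After component 2 (R=0.9809): product = 0.9365
After component 3 (R=0.9671): product = 0.9057
After component 4 (R=0.9044): product = 0.8191
After component 5 (R=0.8298): product = 0.6797
After component 6 (R=0.9347): product = 0.6353
R_sys = 0.6353

0.6353


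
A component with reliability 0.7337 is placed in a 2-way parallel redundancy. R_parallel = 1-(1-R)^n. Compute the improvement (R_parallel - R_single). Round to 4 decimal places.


R_single = 0.7337, n = 2
1 - R_single = 0.2663
(1 - R_single)^n = 0.2663^2 = 0.0709
R_parallel = 1 - 0.0709 = 0.9291
Improvement = 0.9291 - 0.7337
Improvement = 0.1954

0.1954


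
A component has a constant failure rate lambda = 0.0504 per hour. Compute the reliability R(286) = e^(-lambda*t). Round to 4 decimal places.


lambda = 0.0504
t = 286
lambda * t = 14.4144
R(t) = e^(-14.4144)
R(t) = 0.0

0.0


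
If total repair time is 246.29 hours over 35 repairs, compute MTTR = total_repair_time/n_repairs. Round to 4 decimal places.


total_repair_time = 246.29
n_repairs = 35
MTTR = 246.29 / 35
MTTR = 7.0369

7.0369


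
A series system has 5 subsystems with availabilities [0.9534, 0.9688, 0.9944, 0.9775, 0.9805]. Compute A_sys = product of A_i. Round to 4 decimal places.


Subsystems: [0.9534, 0.9688, 0.9944, 0.9775, 0.9805]
After subsystem 1 (A=0.9534): product = 0.9534
After subsystem 2 (A=0.9688): product = 0.9237
After subsystem 3 (A=0.9944): product = 0.9185
After subsystem 4 (A=0.9775): product = 0.8978
After subsystem 5 (A=0.9805): product = 0.8803
A_sys = 0.8803

0.8803


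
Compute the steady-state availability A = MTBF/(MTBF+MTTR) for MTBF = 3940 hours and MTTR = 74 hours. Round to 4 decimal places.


MTBF = 3940
MTTR = 74
MTBF + MTTR = 4014
A = 3940 / 4014
A = 0.9816

0.9816


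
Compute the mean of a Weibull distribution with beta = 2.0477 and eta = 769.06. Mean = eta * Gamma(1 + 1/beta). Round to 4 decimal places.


beta = 2.0477, eta = 769.06
1/beta = 0.4884
1 + 1/beta = 1.4884
Gamma(1.4884) = 0.8859
Mean = 769.06 * 0.8859
Mean = 681.3154

681.3154


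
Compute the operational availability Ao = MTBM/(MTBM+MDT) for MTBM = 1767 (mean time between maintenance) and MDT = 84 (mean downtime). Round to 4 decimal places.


MTBM = 1767
MDT = 84
MTBM + MDT = 1851
Ao = 1767 / 1851
Ao = 0.9546

0.9546


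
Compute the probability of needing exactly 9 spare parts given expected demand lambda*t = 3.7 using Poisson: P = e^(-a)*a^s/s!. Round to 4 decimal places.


a = 3.7, s = 9
e^(-a) = e^(-3.7) = 0.0247
a^s = 3.7^9 = 129961.7398
s! = 362880
P = 0.0247 * 129961.7398 / 362880
P = 0.0089

0.0089


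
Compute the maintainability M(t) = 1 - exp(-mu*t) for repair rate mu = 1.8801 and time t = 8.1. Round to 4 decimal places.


mu = 1.8801, t = 8.1
mu * t = 1.8801 * 8.1 = 15.2288
exp(-15.2288) = 0.0
M(t) = 1 - 0.0
M(t) = 1.0

1.0


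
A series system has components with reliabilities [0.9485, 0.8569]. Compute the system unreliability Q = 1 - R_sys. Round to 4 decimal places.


Components: [0.9485, 0.8569]
After component 1: product = 0.9485
After component 2: product = 0.8128
R_sys = 0.8128
Q = 1 - 0.8128 = 0.1872

0.1872


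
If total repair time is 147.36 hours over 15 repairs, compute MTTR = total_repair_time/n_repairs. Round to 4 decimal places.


total_repair_time = 147.36
n_repairs = 15
MTTR = 147.36 / 15
MTTR = 9.824

9.824


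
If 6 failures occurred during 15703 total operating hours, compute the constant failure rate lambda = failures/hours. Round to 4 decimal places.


failures = 6
total_hours = 15703
lambda = 6 / 15703
lambda = 0.0004

0.0004


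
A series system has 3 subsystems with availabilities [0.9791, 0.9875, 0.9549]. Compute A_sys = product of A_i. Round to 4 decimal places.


Subsystems: [0.9791, 0.9875, 0.9549]
After subsystem 1 (A=0.9791): product = 0.9791
After subsystem 2 (A=0.9875): product = 0.9669
After subsystem 3 (A=0.9549): product = 0.9233
A_sys = 0.9233

0.9233


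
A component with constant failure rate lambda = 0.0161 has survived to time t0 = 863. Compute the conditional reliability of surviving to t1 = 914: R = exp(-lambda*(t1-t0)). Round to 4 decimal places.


lambda = 0.0161
t0 = 863, t1 = 914
t1 - t0 = 51
lambda * (t1-t0) = 0.0161 * 51 = 0.8211
R = exp(-0.8211)
R = 0.4399

0.4399


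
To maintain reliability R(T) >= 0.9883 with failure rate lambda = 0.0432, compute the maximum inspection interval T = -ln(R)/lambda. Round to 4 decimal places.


R_target = 0.9883
lambda = 0.0432
-ln(0.9883) = 0.0118
T = 0.0118 / 0.0432
T = 0.2724

0.2724


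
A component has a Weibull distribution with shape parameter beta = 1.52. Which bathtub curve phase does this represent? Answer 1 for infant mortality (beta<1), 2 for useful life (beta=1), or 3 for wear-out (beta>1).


beta = 1.52
Compare beta to 1:
beta < 1 => infant mortality (phase 1)
beta = 1 => useful life (phase 2)
beta > 1 => wear-out (phase 3)
Since beta = 1.52, this is wear-out (increasing failure rate)
Phase = 3

3


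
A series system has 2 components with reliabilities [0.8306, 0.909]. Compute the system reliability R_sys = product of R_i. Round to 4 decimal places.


Components: [0.8306, 0.909]
After component 1 (R=0.8306): product = 0.8306
After component 2 (R=0.909): product = 0.755
R_sys = 0.755

0.755


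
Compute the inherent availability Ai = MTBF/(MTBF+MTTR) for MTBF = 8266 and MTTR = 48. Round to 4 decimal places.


MTBF = 8266
MTTR = 48
MTBF + MTTR = 8314
Ai = 8266 / 8314
Ai = 0.9942

0.9942


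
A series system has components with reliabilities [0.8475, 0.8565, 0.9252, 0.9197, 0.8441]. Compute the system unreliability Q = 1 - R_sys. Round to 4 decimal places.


Components: [0.8475, 0.8565, 0.9252, 0.9197, 0.8441]
After component 1: product = 0.8475
After component 2: product = 0.7259
After component 3: product = 0.6716
After component 4: product = 0.6177
After component 5: product = 0.5214
R_sys = 0.5214
Q = 1 - 0.5214 = 0.4786

0.4786


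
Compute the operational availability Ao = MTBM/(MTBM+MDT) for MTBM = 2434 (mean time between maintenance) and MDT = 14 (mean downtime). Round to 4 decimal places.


MTBM = 2434
MDT = 14
MTBM + MDT = 2448
Ao = 2434 / 2448
Ao = 0.9943

0.9943


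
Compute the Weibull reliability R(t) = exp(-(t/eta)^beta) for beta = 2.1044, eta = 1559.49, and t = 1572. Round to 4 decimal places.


beta = 2.1044, eta = 1559.49, t = 1572
t/eta = 1572 / 1559.49 = 1.008
(t/eta)^beta = 1.008^2.1044 = 1.017
R(t) = exp(-1.017)
R(t) = 0.3617

0.3617


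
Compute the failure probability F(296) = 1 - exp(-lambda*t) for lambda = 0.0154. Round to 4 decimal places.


lambda = 0.0154, t = 296
lambda * t = 4.5584
exp(-4.5584) = 0.0105
F(t) = 1 - 0.0105
F(t) = 0.9895

0.9895


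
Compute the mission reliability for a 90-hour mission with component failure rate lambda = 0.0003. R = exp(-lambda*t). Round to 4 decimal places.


lambda = 0.0003
mission_time = 90
lambda * t = 0.0003 * 90 = 0.027
R = exp(-0.027)
R = 0.9734

0.9734


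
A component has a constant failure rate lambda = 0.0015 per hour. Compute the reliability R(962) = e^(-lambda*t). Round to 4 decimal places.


lambda = 0.0015
t = 962
lambda * t = 1.443
R(t) = e^(-1.443)
R(t) = 0.2362

0.2362


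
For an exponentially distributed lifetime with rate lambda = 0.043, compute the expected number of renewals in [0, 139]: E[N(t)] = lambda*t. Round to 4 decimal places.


lambda = 0.043
t = 139
E[N(t)] = lambda * t
E[N(t)] = 0.043 * 139
E[N(t)] = 5.977

5.977


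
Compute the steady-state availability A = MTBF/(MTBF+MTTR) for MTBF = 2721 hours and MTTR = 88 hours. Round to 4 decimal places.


MTBF = 2721
MTTR = 88
MTBF + MTTR = 2809
A = 2721 / 2809
A = 0.9687

0.9687


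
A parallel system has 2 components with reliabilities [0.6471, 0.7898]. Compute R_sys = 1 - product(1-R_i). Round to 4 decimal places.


Components: [0.6471, 0.7898]
(1 - 0.6471) = 0.3529, running product = 0.3529
(1 - 0.7898) = 0.2102, running product = 0.0742
Product of (1-R_i) = 0.0742
R_sys = 1 - 0.0742 = 0.9258

0.9258
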